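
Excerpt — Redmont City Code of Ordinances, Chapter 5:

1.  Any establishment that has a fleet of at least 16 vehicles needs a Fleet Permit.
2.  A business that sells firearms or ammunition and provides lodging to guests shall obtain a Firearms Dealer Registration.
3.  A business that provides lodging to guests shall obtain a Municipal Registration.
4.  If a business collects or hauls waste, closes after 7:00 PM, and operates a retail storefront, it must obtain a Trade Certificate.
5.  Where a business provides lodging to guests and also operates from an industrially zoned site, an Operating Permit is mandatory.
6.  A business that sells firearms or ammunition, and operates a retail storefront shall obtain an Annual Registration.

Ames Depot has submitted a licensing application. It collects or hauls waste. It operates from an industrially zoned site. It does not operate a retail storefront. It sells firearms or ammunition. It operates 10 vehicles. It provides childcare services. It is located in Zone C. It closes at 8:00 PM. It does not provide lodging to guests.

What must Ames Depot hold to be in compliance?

None

1. vehicles 10 < 16 → Fleet Permit not required.
2. sells firearms or ammunition; does not provide lodging to guests → Firearms Dealer Registration not required.
3. does not provide lodging to guests → Municipal Registration not required.
4. collects or hauls waste; closes 8:00 PM, after 7:00 PM; does not operate a retail storefront → Trade Certificate not required.
5. does not provide lodging to guests; operates from an industrially zoned site → Operating Permit not required.
6. sells firearms or ammunition; does not operate a retail storefront → Annual Registration not required.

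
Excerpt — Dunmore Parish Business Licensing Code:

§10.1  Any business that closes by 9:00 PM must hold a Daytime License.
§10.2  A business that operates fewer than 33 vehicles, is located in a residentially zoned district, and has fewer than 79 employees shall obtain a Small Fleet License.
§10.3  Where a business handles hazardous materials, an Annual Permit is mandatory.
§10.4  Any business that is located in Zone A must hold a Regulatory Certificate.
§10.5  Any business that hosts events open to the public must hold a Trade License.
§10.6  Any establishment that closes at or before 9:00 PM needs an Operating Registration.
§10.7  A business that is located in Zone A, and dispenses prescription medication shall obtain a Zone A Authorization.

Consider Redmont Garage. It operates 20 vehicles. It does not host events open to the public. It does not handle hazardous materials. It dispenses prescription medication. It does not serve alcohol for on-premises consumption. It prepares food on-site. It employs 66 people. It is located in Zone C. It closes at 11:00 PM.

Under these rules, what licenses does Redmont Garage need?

None

§10.1 closes 11:00 PM, after 9:00 PM → Daytime License not required.
§10.2 vehicles 20 < 33; is located in Zone C (not: is located in a residentially zoned district); employees 66 < 79 → Small Fleet License not required.
§10.3 does not handle hazardous materials → Annual Permit not required.
§10.4 is located in Zone C (not: is located in Zone A) → Regulatory Certificate not required.
§10.5 does not host events open to the public → Trade License not required.
§10.6 closes 11:00 PM, after 9:00 PM → Operating Registration not required.
§10.7 is located in Zone C (not: is located in Zone A); dispenses prescription medication → Zone A Authorization not required.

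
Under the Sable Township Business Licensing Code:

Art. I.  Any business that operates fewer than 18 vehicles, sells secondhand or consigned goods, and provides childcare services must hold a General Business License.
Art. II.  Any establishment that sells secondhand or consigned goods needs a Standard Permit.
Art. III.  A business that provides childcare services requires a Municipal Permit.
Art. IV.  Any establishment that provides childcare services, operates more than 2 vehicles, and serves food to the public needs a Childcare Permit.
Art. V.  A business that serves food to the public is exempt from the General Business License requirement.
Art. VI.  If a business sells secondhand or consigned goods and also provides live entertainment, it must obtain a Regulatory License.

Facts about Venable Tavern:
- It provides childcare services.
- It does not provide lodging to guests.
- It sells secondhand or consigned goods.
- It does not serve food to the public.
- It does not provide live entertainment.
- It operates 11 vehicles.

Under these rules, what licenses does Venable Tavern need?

Art. I. vehicles 11 < 18; sells secondhand or consigned goods; provides childcare services → General Business License required.
Art. II. sells secondhand or consigned goods → Standard Permit required.
Art. III. provides childcare services → Municipal Permit required.
Art. IV. provides childcare services; vehicles 11 > 2; does not serve food to the public → Childcare Permit not required.
Art. V. does not serve food to the public → General Business License exemption does not apply.
Art. VI. sells secondhand or consigned goods; does not provide live entertainment → Regulatory License not required.

General Business License, Municipal Permit, Standard Permit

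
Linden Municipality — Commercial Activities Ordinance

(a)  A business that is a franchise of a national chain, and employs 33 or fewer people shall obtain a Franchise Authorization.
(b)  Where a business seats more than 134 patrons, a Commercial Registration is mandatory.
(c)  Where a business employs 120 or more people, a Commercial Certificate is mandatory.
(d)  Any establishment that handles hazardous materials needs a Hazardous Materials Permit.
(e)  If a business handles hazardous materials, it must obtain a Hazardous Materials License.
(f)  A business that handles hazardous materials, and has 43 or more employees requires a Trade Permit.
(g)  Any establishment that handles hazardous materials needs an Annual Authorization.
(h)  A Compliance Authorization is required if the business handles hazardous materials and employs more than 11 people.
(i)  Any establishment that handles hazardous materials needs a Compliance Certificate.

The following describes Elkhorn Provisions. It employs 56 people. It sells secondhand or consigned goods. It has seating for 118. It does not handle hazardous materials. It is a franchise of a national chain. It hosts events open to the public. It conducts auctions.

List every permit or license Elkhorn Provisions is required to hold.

None

(a) is a franchise of a national chain; employees 56 > 33 → Franchise Authorization not required.
(b) seating 118 ≤ 134 → Commercial Registration not required.
(c) employees 56 < 120 → Commercial Certificate not required.
(d) does not handle hazardous materials → Hazardous Materials Permit not required.
(e) does not handle hazardous materials → Hazardous Materials License not required.
(f) does not handle hazardous materials; employees 56 ≥ 43 → Trade Permit not required.
(g) does not handle hazardous materials → Annual Authorization not required.
(h) does not handle hazardous materials; employees 56 > 11 → Compliance Authorization not required.
(i) does not handle hazardous materials → Compliance Certificate not required.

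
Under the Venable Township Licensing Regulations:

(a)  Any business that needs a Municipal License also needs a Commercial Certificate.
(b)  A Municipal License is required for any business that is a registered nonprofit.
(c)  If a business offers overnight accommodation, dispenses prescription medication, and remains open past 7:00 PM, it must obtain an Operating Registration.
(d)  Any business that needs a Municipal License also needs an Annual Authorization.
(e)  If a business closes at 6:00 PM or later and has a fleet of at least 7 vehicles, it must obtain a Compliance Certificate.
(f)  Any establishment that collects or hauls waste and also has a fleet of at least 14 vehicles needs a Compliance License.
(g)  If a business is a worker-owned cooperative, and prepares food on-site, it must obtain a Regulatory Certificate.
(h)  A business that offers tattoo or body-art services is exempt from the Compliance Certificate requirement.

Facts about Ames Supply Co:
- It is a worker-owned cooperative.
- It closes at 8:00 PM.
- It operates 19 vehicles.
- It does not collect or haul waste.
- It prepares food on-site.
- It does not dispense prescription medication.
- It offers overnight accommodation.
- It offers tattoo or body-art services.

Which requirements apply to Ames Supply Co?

Regulatory Certificate

(a) Municipal License is not required → no effect.
(b) is a worker-owned cooperative (not: is a registered nonprofit) → Municipal License not required.
(c) offers overnight accommodation; does not dispense prescription medication; closes 8:00 PM, after 7:00 PM → Operating Registration not required.
(d) Municipal License is not required → no effect.
(e) closes 8:00 PM, after 6:00 PM; vehicles 19 ≥ 7 → Compliance Certificate required.
(f) does not collect or haul waste; vehicles 19 ≥ 14 → Compliance License not required.
(g) is a worker-owned cooperative; prepares food on-site → Regulatory Certificate required.
(h) offers tattoo or body-art services → exempt from Compliance Certificate.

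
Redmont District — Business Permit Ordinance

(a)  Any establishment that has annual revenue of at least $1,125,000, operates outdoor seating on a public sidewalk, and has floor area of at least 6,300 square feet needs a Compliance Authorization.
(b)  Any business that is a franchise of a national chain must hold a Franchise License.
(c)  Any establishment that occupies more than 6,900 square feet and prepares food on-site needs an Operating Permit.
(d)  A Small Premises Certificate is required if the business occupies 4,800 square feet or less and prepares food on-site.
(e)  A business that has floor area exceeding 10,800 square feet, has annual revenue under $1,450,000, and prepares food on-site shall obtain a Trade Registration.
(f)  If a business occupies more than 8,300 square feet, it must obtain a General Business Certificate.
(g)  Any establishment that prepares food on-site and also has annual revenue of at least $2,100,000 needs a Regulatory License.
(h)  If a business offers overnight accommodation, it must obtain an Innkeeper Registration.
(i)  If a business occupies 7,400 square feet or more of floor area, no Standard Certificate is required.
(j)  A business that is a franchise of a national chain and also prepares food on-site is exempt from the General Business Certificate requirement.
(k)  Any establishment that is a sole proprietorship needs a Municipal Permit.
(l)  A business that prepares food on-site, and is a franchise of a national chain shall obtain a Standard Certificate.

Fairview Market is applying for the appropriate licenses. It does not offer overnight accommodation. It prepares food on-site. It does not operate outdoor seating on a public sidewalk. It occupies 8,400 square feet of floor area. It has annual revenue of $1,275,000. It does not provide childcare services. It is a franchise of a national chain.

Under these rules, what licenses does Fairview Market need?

(a) revenue $1,275,000 ≥ $1,125,000; does not operate outdoor seating on a public sidewalk; floor area 8,400 square feet ≥ 6,300 square feet → Compliance Authorization not required.
(b) is a franchise of a national chain → Franchise License required.
(c) floor area 8,400 square feet > 6,900 square feet; prepares food on-site → Operating Permit required.
(d) floor area 8,400 square feet > 4,800 square feet; prepares food on-site → Small Premises Certificate not required.
(e) floor area 8,400 square feet ≤ 10,800 square feet; revenue $1,275,000 < $1,450,000; prepares food on-site → Trade Registration not required.
(f) floor area 8,400 square feet > 8,300 square feet → General Business Certificate required.
(g) prepares food on-site; revenue $1,275,000 < $2,100,000 → Regulatory License not required.
(h) does not offer overnight accommodation → Innkeeper Registration not required.
(i) floor area 8,400 square feet ≥ 7,400 square feet → exempt from Standard Certificate.
(j) is a franchise of a national chain; prepares food on-site → exempt from General Business Certificate.
(k) is a franchise of a national chain (not: is a sole proprietorship) → Municipal Permit not required.
(l) prepares food on-site; is a franchise of a national chain → Standard Certificate required.

Franchise License, Operating Permit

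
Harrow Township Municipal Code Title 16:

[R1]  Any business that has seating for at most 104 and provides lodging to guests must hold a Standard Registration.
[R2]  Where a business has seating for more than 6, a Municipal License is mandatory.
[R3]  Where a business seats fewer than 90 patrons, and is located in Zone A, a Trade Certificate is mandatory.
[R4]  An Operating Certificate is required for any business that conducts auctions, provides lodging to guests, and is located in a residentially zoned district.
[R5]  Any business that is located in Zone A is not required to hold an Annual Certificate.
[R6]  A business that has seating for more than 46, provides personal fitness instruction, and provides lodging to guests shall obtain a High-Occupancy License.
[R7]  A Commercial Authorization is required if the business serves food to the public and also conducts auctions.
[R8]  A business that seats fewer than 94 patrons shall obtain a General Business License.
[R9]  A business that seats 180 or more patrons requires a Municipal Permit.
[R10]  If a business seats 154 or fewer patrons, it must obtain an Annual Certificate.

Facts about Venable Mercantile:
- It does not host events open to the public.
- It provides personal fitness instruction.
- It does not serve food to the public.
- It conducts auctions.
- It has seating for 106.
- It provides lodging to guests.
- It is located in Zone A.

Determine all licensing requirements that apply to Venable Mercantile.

[R1] seating 106 > 104; provides lodging to guests → Standard Registration not required.
[R2] seating 106 > 6 → Municipal License required.
[R3] seating 106 ≥ 90; is located in Zone A → Trade Certificate not required.
[R4] conducts auctions; provides lodging to guests; is located in Zone A (not: is located in a residentially zoned district) → Operating Certificate not required.
[R5] is located in Zone A → exempt from Annual Certificate.
[R6] seating 106 > 46; provides personal fitness instruction; provides lodging to guests → High-Occupancy License required.
[R7] does not serve food to the public; conducts auctions → Commercial Authorization not required.
[R8] seating 106 ≥ 94 → General Business License not required.
[R9] seating 106 < 180 → Municipal Permit not required.
[R10] seating 106 ≤ 154 → Annual Certificate required.

High-Occupancy License, Municipal License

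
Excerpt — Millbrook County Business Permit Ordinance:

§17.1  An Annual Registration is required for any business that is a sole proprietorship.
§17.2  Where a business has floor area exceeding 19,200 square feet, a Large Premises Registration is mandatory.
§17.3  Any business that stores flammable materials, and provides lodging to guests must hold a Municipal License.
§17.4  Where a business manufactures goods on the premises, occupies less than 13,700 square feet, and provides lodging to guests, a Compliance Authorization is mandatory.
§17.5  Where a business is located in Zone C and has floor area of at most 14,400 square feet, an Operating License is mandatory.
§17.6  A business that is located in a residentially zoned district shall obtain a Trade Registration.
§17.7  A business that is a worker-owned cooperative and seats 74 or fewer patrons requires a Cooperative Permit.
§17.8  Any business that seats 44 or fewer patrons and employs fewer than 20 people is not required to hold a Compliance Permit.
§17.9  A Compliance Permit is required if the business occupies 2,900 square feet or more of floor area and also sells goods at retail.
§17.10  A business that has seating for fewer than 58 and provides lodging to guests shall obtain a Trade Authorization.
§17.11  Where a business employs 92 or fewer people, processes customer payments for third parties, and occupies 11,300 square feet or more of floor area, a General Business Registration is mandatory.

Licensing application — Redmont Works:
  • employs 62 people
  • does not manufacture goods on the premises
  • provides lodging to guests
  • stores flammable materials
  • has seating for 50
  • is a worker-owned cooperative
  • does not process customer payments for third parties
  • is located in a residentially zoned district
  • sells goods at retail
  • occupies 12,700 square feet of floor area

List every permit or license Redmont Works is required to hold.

Compliance Permit, Cooperative Permit, Municipal License, Trade Authorization, Trade Registration

§17.1 is a worker-owned cooperative (not: is a sole proprietorship) → Annual Registration not required.
§17.2 floor area 12,700 square feet ≤ 19,200 square feet → Large Premises Registration not required.
§17.3 stores flammable materials; provides lodging to guests → Municipal License required.
§17.4 does not manufacture goods on the premises; floor area 12,700 square feet < 13,700 square feet; provides lodging to guests → Compliance Authorization not required.
§17.5 is located in a residentially zoned district (not: is located in Zone C); floor area 12,700 square feet ≤ 14,400 square feet → Operating License not required.
§17.6 is located in a residentially zoned district → Trade Registration required.
§17.7 is a worker-owned cooperative; seating 50 ≤ 74 → Cooperative Permit required.
§17.8 seating 50 > 44; employees 62 ≥ 20 → Compliance Permit exemption does not apply.
§17.9 floor area 12,700 square feet ≥ 2,900 square feet; sells goods at retail → Compliance Permit required.
§17.10 seating 50 < 58; provides lodging to guests → Trade Authorization required.
§17.11 employees 62 ≤ 92; does not process customer payments for third parties; floor area 12,700 square feet ≥ 11,300 square feet → General Business Registration not required.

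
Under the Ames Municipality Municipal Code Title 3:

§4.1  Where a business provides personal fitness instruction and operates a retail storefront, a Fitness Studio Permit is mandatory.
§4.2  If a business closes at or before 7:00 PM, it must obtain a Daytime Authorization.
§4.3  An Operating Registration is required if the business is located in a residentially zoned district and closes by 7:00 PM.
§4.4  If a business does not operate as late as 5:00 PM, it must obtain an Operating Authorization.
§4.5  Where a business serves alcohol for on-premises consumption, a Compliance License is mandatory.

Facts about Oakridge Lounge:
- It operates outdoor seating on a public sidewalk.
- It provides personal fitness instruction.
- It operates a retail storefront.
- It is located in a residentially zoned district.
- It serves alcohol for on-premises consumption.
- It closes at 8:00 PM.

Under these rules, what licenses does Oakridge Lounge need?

§4.1 provides personal fitness instruction; operates a retail storefront → Fitness Studio Permit required.
§4.2 closes 8:00 PM, after 7:00 PM → Daytime Authorization not required.
§4.3 is located in a residentially zoned district; closes 8:00 PM, after 7:00 PM → Operating Registration not required.
§4.4 closes 8:00 PM, after 5:00 PM → Operating Authorization not required.
§4.5 serves alcohol for on-premises consumption → Compliance License required.

Compliance License, Fitness Studio Permit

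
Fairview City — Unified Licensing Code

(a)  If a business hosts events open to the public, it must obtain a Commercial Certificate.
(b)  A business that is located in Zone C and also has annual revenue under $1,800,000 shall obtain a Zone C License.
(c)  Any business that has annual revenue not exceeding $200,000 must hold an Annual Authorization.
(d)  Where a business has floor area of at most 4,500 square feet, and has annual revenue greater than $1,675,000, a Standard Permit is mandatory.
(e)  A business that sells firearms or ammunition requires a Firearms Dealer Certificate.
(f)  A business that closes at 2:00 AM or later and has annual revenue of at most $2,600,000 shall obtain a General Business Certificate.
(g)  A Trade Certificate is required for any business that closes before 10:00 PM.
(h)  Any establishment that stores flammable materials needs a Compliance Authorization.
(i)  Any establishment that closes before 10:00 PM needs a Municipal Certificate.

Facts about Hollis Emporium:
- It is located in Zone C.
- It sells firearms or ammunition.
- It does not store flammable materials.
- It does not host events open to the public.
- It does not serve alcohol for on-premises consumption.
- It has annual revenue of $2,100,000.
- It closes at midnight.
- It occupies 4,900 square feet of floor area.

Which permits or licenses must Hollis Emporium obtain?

Firearms Dealer Certificate

(a) does not host events open to the public → Commercial Certificate not required.
(b) is located in Zone C; revenue $2,100,000 ≥ $1,800,000 → Zone C License not required.
(c) revenue $2,100,000 > $200,000 → Annual Authorization not required.
(d) floor area 4,900 square feet > 4,500 square feet; revenue $2,100,000 > $1,675,000 → Standard Permit not required.
(e) sells firearms or ammunition → Firearms Dealer Certificate required.
(f) closes midnight, at/before 2:00 AM; revenue $2,100,000 ≤ $2,600,000 → General Business Certificate not required.
(g) closes midnight, after 10:00 PM → Trade Certificate not required.
(h) does not store flammable materials → Compliance Authorization not required.
(i) closes midnight, after 10:00 PM → Municipal Certificate not required.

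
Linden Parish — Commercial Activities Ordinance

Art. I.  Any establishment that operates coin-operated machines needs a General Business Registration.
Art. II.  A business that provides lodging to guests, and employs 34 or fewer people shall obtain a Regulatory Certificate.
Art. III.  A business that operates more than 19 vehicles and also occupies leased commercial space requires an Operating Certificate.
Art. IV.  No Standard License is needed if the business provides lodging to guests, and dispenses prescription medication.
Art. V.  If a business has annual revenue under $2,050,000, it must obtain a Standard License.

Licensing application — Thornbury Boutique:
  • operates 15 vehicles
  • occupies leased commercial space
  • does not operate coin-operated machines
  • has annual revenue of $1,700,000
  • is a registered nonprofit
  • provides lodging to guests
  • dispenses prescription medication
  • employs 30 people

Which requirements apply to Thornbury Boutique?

Art. I. does not operate coin-operated machines → General Business Registration not required.
Art. II. provides lodging to guests; employees 30 ≤ 34 → Regulatory Certificate required.
Art. III. vehicles 15 ≤ 19; occupies leased commercial space → Operating Certificate not required.
Art. IV. provides lodging to guests; dispenses prescription medication → exempt from Standard License.
Art. V. revenue $1,700,000 < $2,050,000 → Standard License required.

Regulatory Certificate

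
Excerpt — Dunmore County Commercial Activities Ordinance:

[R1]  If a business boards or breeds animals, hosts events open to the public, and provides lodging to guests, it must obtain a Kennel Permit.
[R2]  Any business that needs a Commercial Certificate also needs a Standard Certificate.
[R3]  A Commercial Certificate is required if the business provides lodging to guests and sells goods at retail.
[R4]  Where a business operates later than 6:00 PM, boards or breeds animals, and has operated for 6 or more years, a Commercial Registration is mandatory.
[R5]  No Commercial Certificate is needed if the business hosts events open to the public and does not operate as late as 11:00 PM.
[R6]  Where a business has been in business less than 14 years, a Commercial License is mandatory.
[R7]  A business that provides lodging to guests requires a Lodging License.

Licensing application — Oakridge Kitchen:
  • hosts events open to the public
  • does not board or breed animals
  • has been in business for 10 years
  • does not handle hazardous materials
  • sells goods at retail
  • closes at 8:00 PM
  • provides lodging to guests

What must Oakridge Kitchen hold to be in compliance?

Commercial License, Lodging License

[R1] does not board or breed animals; hosts events open to the public; provides lodging to guests → Kennel Permit not required.
[R2] Commercial Certificate is not required → no effect.
[R3] provides lodging to guests; sells goods at retail → Commercial Certificate required.
[R4] closes 8:00 PM, after 6:00 PM; does not board or breed animals; years in business 10 ≥ 6 → Commercial Registration not required.
[R5] hosts events open to the public; closes 8:00 PM, at/before 11:00 PM → exempt from Commercial Certificate.
[R6] years in business 10 < 14 → Commercial License required.
[R7] provides lodging to guests → Lodging License required.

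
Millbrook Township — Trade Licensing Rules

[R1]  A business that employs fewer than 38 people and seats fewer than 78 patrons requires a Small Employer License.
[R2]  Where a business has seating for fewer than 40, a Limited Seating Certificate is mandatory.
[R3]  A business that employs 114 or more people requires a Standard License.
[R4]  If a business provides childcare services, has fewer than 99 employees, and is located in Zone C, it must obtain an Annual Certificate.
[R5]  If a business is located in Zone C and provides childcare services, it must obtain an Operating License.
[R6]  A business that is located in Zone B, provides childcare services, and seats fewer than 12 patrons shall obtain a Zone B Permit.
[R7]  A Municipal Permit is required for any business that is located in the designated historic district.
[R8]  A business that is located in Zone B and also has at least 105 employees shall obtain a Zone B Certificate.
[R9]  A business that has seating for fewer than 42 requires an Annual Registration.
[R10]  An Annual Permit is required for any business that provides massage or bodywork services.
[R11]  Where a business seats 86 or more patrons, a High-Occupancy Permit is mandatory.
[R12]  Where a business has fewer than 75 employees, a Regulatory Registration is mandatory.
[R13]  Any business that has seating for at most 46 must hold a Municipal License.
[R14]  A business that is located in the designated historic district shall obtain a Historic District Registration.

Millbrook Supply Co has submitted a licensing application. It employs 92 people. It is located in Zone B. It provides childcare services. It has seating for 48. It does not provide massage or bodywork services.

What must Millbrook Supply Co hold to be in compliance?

[R1] employees 92 ≥ 38; seating 48 < 78 → Small Employer License not required.
[R2] seating 48 ≥ 40 → Limited Seating Certificate not required.
[R3] employees 92 < 114 → Standard License not required.
[R4] provides childcare services; employees 92 < 99; is located in Zone B (not: is located in Zone C) → Annual Certificate not required.
[R5] is located in Zone B (not: is located in Zone C); provides childcare services → Operating License not required.
[R6] is located in Zone B; provides childcare services; seating 48 ≥ 12 → Zone B Permit not required.
[R7] is located in Zone B (not: is located in the designated historic district) → Municipal Permit not required.
[R8] is located in Zone B; employees 92 < 105 → Zone B Certificate not required.
[R9] seating 48 ≥ 42 → Annual Registration not required.
[R10] does not provide massage or bodywork services → Annual Permit not required.
[R11] seating 48 < 86 → High-Occupancy Permit not required.
[R12] employees 92 ≥ 75 → Regulatory Registration not required.
[R13] seating 48 > 46 → Municipal License not required.
[R14] is located in Zone B (not: is located in the designated historic district) → Historic District Registration not required.

None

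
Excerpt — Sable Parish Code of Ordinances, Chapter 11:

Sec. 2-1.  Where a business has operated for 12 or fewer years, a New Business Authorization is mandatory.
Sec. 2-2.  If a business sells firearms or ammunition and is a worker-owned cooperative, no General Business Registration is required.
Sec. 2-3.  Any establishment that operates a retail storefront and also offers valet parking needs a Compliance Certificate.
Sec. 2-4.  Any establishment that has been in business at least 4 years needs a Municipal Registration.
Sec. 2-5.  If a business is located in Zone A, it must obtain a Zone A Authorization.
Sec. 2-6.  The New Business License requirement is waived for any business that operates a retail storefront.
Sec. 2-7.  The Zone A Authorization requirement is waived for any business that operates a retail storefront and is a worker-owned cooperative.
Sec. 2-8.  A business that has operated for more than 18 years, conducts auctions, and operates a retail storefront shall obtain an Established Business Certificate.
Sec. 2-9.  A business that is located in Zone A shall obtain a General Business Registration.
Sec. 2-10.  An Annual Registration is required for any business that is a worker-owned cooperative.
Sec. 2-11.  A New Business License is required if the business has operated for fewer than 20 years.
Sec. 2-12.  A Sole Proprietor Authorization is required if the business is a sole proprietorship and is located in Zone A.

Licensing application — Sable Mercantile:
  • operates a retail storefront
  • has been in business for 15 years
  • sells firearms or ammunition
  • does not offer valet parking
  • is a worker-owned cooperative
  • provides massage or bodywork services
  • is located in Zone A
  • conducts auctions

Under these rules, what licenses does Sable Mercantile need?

Sec. 2-1. years in business 15 > 12 → New Business Authorization not required.
Sec. 2-2. sells firearms or ammunition; is a worker-owned cooperative → exempt from General Business Registration.
Sec. 2-3. operates a retail storefront; does not offer valet parking → Compliance Certificate not required.
Sec. 2-4. years in business 15 ≥ 4 → Municipal Registration required.
Sec. 2-5. is located in Zone A → Zone A Authorization required.
Sec. 2-6. operates a retail storefront → exempt from New Business License.
Sec. 2-7. operates a retail storefront; is a worker-owned cooperative → exempt from Zone A Authorization.
Sec. 2-8. years in business 15 ≤ 18; conducts auctions; operates a retail storefront → Established Business Certificate not required.
Sec. 2-9. is located in Zone A → General Business Registration required.
Sec. 2-10. is a worker-owned cooperative → Annual Registration required.
Sec. 2-11. years in business 15 < 20 → New Business License required.
Sec. 2-12. is a worker-owned cooperative (not: is a sole proprietorship); is located in Zone A → Sole Proprietor Authorization not required.

Annual Registration, Municipal Registration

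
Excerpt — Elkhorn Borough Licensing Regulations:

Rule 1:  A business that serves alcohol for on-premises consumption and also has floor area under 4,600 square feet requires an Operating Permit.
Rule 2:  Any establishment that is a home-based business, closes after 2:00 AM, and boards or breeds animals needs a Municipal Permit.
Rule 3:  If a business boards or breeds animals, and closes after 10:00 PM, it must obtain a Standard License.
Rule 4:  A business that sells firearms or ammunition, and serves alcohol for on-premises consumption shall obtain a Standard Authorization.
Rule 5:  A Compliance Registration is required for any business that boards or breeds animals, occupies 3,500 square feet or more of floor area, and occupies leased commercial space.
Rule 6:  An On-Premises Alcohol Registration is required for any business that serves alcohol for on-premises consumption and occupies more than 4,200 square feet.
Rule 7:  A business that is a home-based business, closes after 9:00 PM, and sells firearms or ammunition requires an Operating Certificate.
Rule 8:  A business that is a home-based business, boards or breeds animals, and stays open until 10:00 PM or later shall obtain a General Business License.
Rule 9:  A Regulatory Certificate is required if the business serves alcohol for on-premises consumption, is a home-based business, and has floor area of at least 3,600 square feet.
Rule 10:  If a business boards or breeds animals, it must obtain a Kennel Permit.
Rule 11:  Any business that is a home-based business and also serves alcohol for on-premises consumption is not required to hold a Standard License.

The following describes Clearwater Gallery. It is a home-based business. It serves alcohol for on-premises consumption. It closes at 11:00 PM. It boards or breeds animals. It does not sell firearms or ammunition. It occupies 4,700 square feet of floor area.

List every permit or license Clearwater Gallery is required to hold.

Rule 1: serves alcohol for on-premises consumption; floor area 4,700 square feet ≥ 4,600 square feet → Operating Permit not required.
Rule 2: is a home-based business; closes 11:00 PM, at/before 2:00 AM; boards or breeds animals → Municipal Permit not required.
Rule 3: boards or breeds animals; closes 11:00 PM, after 10:00 PM → Standard License required.
Rule 4: does not sell firearms or ammunition; serves alcohol for on-premises consumption → Standard Authorization not required.
Rule 5: boards or breeds animals; floor area 4,700 square feet ≥ 3,500 square feet; is a home-based business (not: occupies leased commercial space) → Compliance Registration not required.
Rule 6: serves alcohol for on-premises consumption; floor area 4,700 square feet > 4,200 square feet → On-Premises Alcohol Registration required.
Rule 7: is a home-based business; closes 11:00 PM, after 9:00 PM; does not sell firearms or ammunition → Operating Certificate not required.
Rule 8: is a home-based business; boards or breeds animals; closes 11:00 PM, after 10:00 PM → General Business License required.
Rule 9: serves alcohol for on-premises consumption; is a home-based business; floor area 4,700 square feet ≥ 3,600 square feet → Regulatory Certificate required.
Rule 10: boards or breeds animals → Kennel Permit required.
Rule 11: is a home-based business; serves alcohol for on-premises consumption → exempt from Standard License.

General Business License, Kennel Permit, On-Premises Alcohol Registration, Regulatory Certificate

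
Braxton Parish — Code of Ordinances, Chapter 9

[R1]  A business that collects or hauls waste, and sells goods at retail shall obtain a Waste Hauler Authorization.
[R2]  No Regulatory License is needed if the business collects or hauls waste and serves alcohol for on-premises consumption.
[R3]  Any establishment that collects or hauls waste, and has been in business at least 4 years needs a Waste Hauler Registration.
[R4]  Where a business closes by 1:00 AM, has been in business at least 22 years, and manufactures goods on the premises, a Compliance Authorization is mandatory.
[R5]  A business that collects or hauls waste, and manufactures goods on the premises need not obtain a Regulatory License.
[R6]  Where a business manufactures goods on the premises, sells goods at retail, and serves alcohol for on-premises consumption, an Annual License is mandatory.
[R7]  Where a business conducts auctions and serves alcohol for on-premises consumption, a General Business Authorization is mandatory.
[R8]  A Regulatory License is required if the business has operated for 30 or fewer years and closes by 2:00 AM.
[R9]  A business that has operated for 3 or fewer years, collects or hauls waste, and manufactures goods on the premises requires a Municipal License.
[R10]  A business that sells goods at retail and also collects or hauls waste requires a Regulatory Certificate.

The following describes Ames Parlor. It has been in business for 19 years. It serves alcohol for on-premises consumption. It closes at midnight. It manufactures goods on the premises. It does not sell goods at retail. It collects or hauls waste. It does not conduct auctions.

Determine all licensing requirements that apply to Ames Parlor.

[R1] collects or hauls waste; does not sell goods at retail → Waste Hauler Authorization not required.
[R2] collects or hauls waste; serves alcohol for on-premises consumption → exempt from Regulatory License.
[R3] collects or hauls waste; years in business 19 ≥ 4 → Waste Hauler Registration required.
[R4] closes midnight, at/before 1:00 AM; years in business 19 < 22; manufactures goods on the premises → Compliance Authorization not required.
[R5] collects or hauls waste; manufactures goods on the premises → exempt from Regulatory License.
[R6] manufactures goods on the premises; does not sell goods at retail; serves alcohol for on-premises consumption → Annual License not required.
[R7] does not conduct auctions; serves alcohol for on-premises consumption → General Business Authorization not required.
[R8] years in business 19 ≤ 30; closes midnight, at/before 2:00 AM → Regulatory License required.
[R9] years in business 19 > 3; collects or hauls waste; manufactures goods on the premises → Municipal License not required.
[R10] does not sell goods at retail; collects or hauls waste → Regulatory Certificate not required.

Waste Hauler Registration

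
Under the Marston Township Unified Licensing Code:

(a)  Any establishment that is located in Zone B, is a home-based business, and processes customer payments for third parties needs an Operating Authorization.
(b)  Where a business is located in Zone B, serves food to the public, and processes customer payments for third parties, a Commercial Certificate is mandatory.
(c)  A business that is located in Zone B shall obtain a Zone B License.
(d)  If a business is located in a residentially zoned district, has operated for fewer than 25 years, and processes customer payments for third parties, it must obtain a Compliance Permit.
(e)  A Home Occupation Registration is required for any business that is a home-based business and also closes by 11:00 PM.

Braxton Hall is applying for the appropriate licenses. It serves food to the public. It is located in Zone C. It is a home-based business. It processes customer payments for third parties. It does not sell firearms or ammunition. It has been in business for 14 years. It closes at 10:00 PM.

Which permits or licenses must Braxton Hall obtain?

Home Occupation Registration

(a) is located in Zone C (not: is located in Zone B); is a home-based business; processes customer payments for third parties → Operating Authorization not required.
(b) is located in Zone C (not: is located in Zone B); serves food to the public; processes customer payments for third parties → Commercial Certificate not required.
(c) is located in Zone C (not: is located in Zone B) → Zone B License not required.
(d) is located in Zone C (not: is located in a residentially zoned district); years in business 14 < 25; processes customer payments for third parties → Compliance Permit not required.
(e) is a home-based business; closes 10:00 PM, at/before 11:00 PM → Home Occupation Registration required.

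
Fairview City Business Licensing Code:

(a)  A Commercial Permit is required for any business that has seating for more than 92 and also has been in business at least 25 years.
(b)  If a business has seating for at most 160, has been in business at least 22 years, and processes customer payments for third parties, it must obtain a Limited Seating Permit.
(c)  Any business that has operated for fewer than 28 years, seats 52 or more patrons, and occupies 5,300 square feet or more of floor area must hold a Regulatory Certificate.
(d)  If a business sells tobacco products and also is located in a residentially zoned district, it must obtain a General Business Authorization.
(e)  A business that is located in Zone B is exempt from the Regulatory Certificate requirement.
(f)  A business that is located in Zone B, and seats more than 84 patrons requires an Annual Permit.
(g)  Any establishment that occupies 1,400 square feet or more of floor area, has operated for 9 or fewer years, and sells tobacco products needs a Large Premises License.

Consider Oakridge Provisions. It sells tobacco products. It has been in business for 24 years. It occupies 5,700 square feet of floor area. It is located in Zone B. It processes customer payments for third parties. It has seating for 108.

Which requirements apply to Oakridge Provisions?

Annual Permit, Limited Seating Permit

(a) seating 108 > 92; years in business 24 < 25 → Commercial Permit not required.
(b) seating 108 ≤ 160; years in business 24 ≥ 22; processes customer payments for third parties → Limited Seating Permit required.
(c) years in business 24 < 28; seating 108 ≥ 52; floor area 5,700 square feet ≥ 5,300 square feet → Regulatory Certificate required.
(d) sells tobacco products; is located in Zone B (not: is located in a residentially zoned district) → General Business Authorization not required.
(e) is located in Zone B → exempt from Regulatory Certificate.
(f) is located in Zone B; seating 108 > 84 → Annual Permit required.
(g) floor area 5,700 square feet ≥ 1,400 square feet; years in business 24 > 9; sells tobacco products → Large Premises License not required.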